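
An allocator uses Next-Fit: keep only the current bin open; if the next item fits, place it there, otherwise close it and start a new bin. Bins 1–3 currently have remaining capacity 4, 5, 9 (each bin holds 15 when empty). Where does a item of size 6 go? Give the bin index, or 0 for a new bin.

Next-Fit only looks at bin 3, which has 9 free.
6 fits there.

3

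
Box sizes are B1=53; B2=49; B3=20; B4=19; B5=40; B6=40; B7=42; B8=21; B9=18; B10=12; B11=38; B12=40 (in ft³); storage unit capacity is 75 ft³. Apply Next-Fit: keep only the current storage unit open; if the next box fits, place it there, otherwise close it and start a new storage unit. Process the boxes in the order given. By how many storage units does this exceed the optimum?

Next-Fit: [53] [49,20] [19,40] [40] [42,21] [18,12,38] [40] → 7 storage units.
7 boxes exceed 37.5 ft³ (half the capacity), and no two of those can share a storage unit, so at least 7 storage units are needed.
So 7 is already optimal.

0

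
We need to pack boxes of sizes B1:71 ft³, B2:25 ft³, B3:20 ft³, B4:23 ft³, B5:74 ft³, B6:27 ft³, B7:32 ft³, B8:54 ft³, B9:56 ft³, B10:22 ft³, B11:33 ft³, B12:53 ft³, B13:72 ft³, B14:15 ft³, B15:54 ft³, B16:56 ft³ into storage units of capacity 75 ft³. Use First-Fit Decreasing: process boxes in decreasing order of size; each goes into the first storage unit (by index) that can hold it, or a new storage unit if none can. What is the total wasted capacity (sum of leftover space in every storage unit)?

Sorted descending: 74, 72, 71, 56, 56, 54, 54, 53, 33, 32, 27, 25, 23, 22, 20, 15.
74 ft³ → storage unit 1 (remaining 1 ft³)
72 ft³ → storage unit 2 (remaining 3 ft³)
71 ft³ → storage unit 3 (remaining 4 ft³)
56 ft³ → storage unit 4 (remaining 19 ft³)
56 ft³ → storage unit 5 (remaining 19 ft³)
54 ft³ → storage unit 6 (remaining 21 ft³)
54 ft³ → storage unit 7 (remaining 21 ft³)
53 ft³ → storage unit 8 (remaining 22 ft³)
33 ft³ → storage unit 9 (remaining 42 ft³)
32 ft³ → storage unit 9 (remaining 10 ft³)
27 ft³ → storage unit 10 (remaining 48 ft³)
25 ft³ → storage unit 10 (remaining 23 ft³)
23 ft³ → storage unit 10 (remaining 0 ft³)
22 ft³ → storage unit 8 (remaining 0 ft³)
20 ft³ → storage unit 6 (remaining 1 ft³)
15 ft³ → storage unit 4 (remaining 4 ft³)
10 storage units × 75 ft³ = 750 ft³; used 687 ft³; unused 63 ft³.

63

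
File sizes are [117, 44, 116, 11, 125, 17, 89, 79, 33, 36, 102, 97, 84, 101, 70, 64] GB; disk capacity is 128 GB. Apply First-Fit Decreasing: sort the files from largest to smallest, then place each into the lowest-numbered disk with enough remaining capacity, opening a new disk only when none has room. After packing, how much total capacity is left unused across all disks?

Sorted descending: 125, 117, 116, 102, 101, 97, 89, 84, 79, 70, 64, 44, 36, 33, 17, 11.
disk 1: place 125 GB, 3 GB left
disk 2: place 117 GB, 11 GB left
disk 3: place 116 GB, 12 GB left
disk 4: place 102 GB, 26 GB left
disk 5: place 101 GB, 27 GB left
disk 6: place 97 GB, 31 GB left
disk 7: place 89 GB, 39 GB left
disk 8: place 84 GB, 44 GB left
disk 9: place 79 GB, 49 GB left
disk 10: place 70 GB, 58 GB left
disk 11: place 64 GB, 64 GB left
disk 8: place 44 GB, 0 GB left
disk 7: place 36 GB, 3 GB left
disk 9: place 33 GB, 16 GB left
disk 4: place 17 GB, 9 GB left
disk 2: place 11 GB, 0 GB left
11 disks × 128 GB = 1408 GB; used 1185 GB; unused 223 GB.

223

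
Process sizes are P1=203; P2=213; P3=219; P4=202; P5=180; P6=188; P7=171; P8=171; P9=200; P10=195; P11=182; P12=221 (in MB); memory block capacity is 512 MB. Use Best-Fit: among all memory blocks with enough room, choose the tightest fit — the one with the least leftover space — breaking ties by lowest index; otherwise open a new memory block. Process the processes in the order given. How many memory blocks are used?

6

P1 (203 MB) → memory block 1 (remaining 309 MB)
P2 (213 MB) → memory block 1 (remaining 96 MB)
P3 (219 MB) → memory block 2 (remaining 293 MB)
P4 (202 MB) → memory block 2 (remaining 91 MB)
P5 (180 MB) → memory block 3 (remaining 332 MB)
P6 (188 MB) → memory block 3 (remaining 144 MB)
P7 (171 MB) → memory block 4 (remaining 341 MB)
P8 (171 MB) → memory block 4 (remaining 170 MB)
P9 (200 MB) → memory block 5 (remaining 312 MB)
P10 (195 MB) → memory block 5 (remaining 117 MB)
P11 (182 MB) → memory block 6 (remaining 330 MB)
P12 (221 MB) → memory block 6 (remaining 109 MB)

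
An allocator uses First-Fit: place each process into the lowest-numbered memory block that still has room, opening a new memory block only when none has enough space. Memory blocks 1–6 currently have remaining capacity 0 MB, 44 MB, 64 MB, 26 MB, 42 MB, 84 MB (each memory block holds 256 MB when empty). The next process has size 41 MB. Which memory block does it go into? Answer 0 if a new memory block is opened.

2

Memory blocks with room: memory block 2 (44 MB), memory block 3 (64 MB), memory block 5 (42 MB), memory block 6 (84 MB).
The first with room is memory block 2.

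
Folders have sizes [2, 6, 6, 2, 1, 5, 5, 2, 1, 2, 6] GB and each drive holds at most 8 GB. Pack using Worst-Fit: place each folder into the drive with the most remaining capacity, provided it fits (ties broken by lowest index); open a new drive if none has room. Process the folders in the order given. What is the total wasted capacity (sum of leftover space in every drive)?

2 GB → drive 1 (remaining 6 GB)
6 GB → drive 1 (remaining 0 GB)
6 GB → drive 2 (remaining 2 GB)
2 GB → drive 2 (remaining 0 GB)
1 GB → drive 3 (remaining 7 GB)
5 GB → drive 3 (remaining 2 GB)
5 GB → drive 4 (remaining 3 GB)
2 GB → drive 4 (remaining 1 GB)
1 GB → drive 3 (remaining 1 GB)
2 GB → drive 5 (remaining 6 GB)
6 GB → drive 5 (remaining 0 GB)
5 drives × 8 GB = 40 GB; used 38 GB; unused 2 GB.

2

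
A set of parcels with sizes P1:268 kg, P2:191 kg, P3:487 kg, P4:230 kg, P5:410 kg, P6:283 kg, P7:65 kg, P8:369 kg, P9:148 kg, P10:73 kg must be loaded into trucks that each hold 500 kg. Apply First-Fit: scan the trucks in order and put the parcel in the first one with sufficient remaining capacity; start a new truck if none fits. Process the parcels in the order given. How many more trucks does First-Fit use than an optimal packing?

0

First-Fit: [268,191] [487] [230,65,148] [410,73] [283] [369] → 6 trucks.
Total size 2524 kg; any packing needs at least ⌈2524/500⌉ = 6 trucks.
So 6 is already optimal.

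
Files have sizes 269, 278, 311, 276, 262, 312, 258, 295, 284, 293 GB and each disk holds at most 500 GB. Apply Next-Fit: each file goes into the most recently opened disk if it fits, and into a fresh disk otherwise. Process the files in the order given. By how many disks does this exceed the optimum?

Next-Fit: [269] [278] [311] [276] [262] [312] [258] [295] [284] [293] → 10 disks.
10 files exceed 250 GB (half the capacity), and no two of those can share a disk, so at least 10 disks are needed.
So 10 is already optimal.

0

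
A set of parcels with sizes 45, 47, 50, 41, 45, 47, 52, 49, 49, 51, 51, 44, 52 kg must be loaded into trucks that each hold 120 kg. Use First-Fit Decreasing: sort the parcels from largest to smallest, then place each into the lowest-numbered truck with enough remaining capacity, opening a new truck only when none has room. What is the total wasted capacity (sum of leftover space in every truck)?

217

Sorted descending: 52, 52, 51, 51, 50, 49, 49, 47, 47, 45, 45, 44, 41.
truck 1: place 52 kg, 68 kg left
truck 1: place 52 kg, 16 kg left
truck 2: place 51 kg, 69 kg left
truck 2: place 51 kg, 18 kg left
truck 3: place 50 kg, 70 kg left
truck 3: place 49 kg, 21 kg left
truck 4: place 49 kg, 71 kg left
truck 4: place 47 kg, 24 kg left
truck 5: place 47 kg, 73 kg left
truck 5: place 45 kg, 28 kg left
truck 6: place 45 kg, 75 kg left
truck 6: place 44 kg, 31 kg left
truck 7: place 41 kg, 79 kg left
7 trucks × 120 kg = 840 kg; used 623 kg; unused 217 kg.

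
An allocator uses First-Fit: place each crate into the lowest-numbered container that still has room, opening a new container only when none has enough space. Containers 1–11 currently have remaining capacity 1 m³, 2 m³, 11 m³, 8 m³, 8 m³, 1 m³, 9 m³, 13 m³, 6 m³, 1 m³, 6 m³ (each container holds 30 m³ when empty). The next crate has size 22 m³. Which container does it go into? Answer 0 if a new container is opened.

0

No container has ≥ 22 m³ free, so a new container is opened.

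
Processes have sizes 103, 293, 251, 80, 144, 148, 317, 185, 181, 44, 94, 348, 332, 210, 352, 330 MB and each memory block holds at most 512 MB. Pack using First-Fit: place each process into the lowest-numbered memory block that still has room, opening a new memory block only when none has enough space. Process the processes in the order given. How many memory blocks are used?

Put 103 MB in memory block 1; 409 MB remain.
Put 293 MB in memory block 1; 116 MB remain.
Put 251 MB in memory block 2; 261 MB remain.
Put 80 MB in memory block 1; 36 MB remain.
Put 144 MB in memory block 2; 117 MB remain.
Put 148 MB in memory block 3; 364 MB remain.
Put 317 MB in memory block 3; 47 MB remain.
Put 185 MB in memory block 4; 327 MB remain.
Put 181 MB in memory block 4; 146 MB remain.
Put 44 MB in memory block 2; 73 MB remain.
Put 94 MB in memory block 4; 52 MB remain.
Put 348 MB in memory block 5; 164 MB remain.
Put 332 MB in memory block 6; 180 MB remain.
Put 210 MB in memory block 7; 302 MB remain.
Put 352 MB in memory block 8; 160 MB remain.
Put 330 MB in memory block 9; 182 MB remain.
Final memory blocks: [103,293,80] [251,144,44] [148,317] [185,181,94] [348] [332] [210] [352] [330].

9 memory blocks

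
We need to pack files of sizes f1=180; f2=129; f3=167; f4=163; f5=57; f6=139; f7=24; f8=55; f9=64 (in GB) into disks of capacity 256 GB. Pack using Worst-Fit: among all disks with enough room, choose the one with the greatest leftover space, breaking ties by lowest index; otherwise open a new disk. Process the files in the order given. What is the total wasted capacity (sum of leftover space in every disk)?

302

f1 (180 GB) → disk 1 (remaining 76 GB)
f2 (129 GB) → disk 2 (remaining 127 GB)
f3 (167 GB) → disk 3 (remaining 89 GB)
f4 (163 GB) → disk 4 (remaining 93 GB)
f5 (57 GB) → disk 2 (remaining 70 GB)
f6 (139 GB) → disk 5 (remaining 117 GB)
f7 (24 GB) → disk 5 (remaining 93 GB)
f8 (55 GB) → disk 4 (remaining 38 GB)
f9 (64 GB) → disk 5 (remaining 29 GB)
5 disks × 256 GB = 1280 GB; used 978 GB; unused 302 GB.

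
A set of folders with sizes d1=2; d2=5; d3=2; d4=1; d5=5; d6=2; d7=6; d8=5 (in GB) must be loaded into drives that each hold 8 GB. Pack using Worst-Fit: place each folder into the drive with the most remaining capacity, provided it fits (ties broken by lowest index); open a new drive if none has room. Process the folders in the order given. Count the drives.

drive 1: place d1 (2 GB), 6 GB left
drive 1: place d2 (5 GB), 1 GB left
drive 2: place d3 (2 GB), 6 GB left
drive 2: place d4 (1 GB), 5 GB left
drive 2: place d5 (5 GB), 0 GB left
drive 3: place d6 (2 GB), 6 GB left
drive 3: place d7 (6 GB), 0 GB left
drive 4: place d8 (5 GB), 3 GB left

4 drives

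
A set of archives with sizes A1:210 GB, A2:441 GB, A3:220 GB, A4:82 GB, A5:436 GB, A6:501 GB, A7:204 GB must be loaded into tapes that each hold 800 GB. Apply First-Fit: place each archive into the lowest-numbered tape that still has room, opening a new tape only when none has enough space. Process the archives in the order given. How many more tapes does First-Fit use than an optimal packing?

0

First-Fit: [210,441,82] [220,436] [501,204] → 3 tapes.
Total size 2094 GB; any packing needs at least ⌈2094/800⌉ = 3 tapes.
So 3 is already optimal.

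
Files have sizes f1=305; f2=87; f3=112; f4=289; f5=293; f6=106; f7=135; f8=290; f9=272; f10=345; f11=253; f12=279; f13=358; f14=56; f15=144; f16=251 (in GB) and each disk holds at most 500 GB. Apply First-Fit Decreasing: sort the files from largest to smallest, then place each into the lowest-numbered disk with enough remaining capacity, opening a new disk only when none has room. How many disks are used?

10 disks

Sorted descending: 358, 345, 305, 293, 290, 289, 279, 272, 253, 251, 144, 135, 112, 106, 87, 56.
disk 1: place 358 GB, 142 GB left
disk 2: place 345 GB, 155 GB left
disk 3: place 305 GB, 195 GB left
disk 4: place 293 GB, 207 GB left
disk 5: place 290 GB, 210 GB left
disk 6: place 289 GB, 211 GB left
disk 7: place 279 GB, 221 GB left
disk 8: place 272 GB, 228 GB left
disk 9: place 253 GB, 247 GB left
disk 10: place 251 GB, 249 GB left
disk 2: place 144 GB, 11 GB left
disk 1: place 135 GB, 7 GB left
disk 3: place 112 GB, 83 GB left
disk 4: place 106 GB, 101 GB left
disk 4: place 87 GB, 14 GB left
disk 3: place 56 GB, 27 GB left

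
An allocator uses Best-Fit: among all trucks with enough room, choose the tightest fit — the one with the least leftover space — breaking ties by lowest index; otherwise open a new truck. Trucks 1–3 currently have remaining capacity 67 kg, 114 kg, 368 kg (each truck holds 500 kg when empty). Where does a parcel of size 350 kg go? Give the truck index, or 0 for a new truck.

Trucks with room: truck 3 (368 kg).
Tightest fit is truck 3 with 368 kg free.

3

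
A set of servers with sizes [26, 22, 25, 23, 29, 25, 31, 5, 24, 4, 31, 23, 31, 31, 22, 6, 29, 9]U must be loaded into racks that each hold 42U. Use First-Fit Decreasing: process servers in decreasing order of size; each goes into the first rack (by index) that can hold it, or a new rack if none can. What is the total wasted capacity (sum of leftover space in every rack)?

192

Sorted descending: 31, 31, 31, 31, 29, 29, 26, 25, 25, 24, 23, 23, 22, 22, 9, 6, 5, 4.
31U → rack 1 (remaining 11U)
31U → rack 2 (remaining 11U)
31U → rack 3 (remaining 11U)
31U → rack 4 (remaining 11U)
29U → rack 5 (remaining 13U)
29U → rack 6 (remaining 13U)
26U → rack 7 (remaining 16U)
25U → rack 8 (remaining 17U)
25U → rack 9 (remaining 17U)
24U → rack 10 (remaining 18U)
23U → rack 11 (remaining 19U)
23U → rack 12 (remaining 19U)
22U → rack 13 (remaining 20U)
22U → rack 14 (remaining 20U)
9U → rack 1 (remaining 2U)
6U → rack 2 (remaining 5U)
5U → rack 2 (remaining 0U)
4U → rack 3 (remaining 7U)
14 racks × 42U = 588U; used 396U; unused 192U.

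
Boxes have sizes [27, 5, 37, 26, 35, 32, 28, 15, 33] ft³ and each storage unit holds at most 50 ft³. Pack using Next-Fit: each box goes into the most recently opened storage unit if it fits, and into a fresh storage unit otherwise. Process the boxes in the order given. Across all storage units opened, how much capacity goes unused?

storage unit 1: place 27 ft³, 23 ft³ left
storage unit 1: place 5 ft³, 18 ft³ left
storage unit 2: place 37 ft³, 13 ft³ left
storage unit 3: place 26 ft³, 24 ft³ left
storage unit 4: place 35 ft³, 15 ft³ left
storage unit 5: place 32 ft³, 18 ft³ left
storage unit 6: place 28 ft³, 22 ft³ left
storage unit 6: place 15 ft³, 7 ft³ left
storage unit 7: place 33 ft³, 17 ft³ left
7 storage units × 50 ft³ = 350 ft³; used 238 ft³; unused 112 ft³.

112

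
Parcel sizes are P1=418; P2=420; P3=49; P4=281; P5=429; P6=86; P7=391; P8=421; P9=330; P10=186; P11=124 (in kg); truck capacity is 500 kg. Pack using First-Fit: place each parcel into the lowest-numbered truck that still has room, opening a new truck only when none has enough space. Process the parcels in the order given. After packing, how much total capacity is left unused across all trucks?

865

truck 1: place P1 (418 kg), 82 kg left
truck 2: place P2 (420 kg), 80 kg left
truck 1: place P3 (49 kg), 33 kg left
truck 3: place P4 (281 kg), 219 kg left
truck 4: place P5 (429 kg), 71 kg left
truck 3: place P6 (86 kg), 133 kg left
truck 5: place P7 (391 kg), 109 kg left
truck 6: place P8 (421 kg), 79 kg left
truck 7: place P9 (330 kg), 170 kg left
truck 8: place P10 (186 kg), 314 kg left
truck 3: place P11 (124 kg), 9 kg left
8 trucks × 500 kg = 4000 kg; used 3135 kg; unused 865 kg.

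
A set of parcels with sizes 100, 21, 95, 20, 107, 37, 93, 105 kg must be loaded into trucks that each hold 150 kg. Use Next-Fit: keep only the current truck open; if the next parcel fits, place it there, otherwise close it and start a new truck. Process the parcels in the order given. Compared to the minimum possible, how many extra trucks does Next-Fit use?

0

Next-Fit: [100,21] [95,20] [107,37] [93] [105] → 5 trucks.
5 parcels exceed 75 kg (half the capacity), and no two of those can share a truck, so at least 5 trucks are needed.
So 5 is already optimal.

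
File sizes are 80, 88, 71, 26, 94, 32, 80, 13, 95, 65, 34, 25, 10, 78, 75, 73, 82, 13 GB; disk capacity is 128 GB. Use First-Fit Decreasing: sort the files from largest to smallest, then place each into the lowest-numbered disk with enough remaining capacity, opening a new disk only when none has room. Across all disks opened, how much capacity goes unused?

374

Sorted descending: 95, 94, 88, 82, 80, 80, 78, 75, 73, 71, 65, 34, 32, 26, 25, 13, 13, 10.
95 GB → disk 1 (remaining 33 GB)
94 GB → disk 2 (remaining 34 GB)
88 GB → disk 3 (remaining 40 GB)
82 GB → disk 4 (remaining 46 GB)
80 GB → disk 5 (remaining 48 GB)
80 GB → disk 6 (remaining 48 GB)
78 GB → disk 7 (remaining 50 GB)
75 GB → disk 8 (remaining 53 GB)
73 GB → disk 9 (remaining 55 GB)
71 GB → disk 10 (remaining 57 GB)
65 GB → disk 11 (remaining 63 GB)
34 GB → disk 2 (remaining 0 GB)
32 GB → disk 1 (remaining 1 GB)
26 GB → disk 3 (remaining 14 GB)
25 GB → disk 4 (remaining 21 GB)
13 GB → disk 3 (remaining 1 GB)
13 GB → disk 4 (remaining 8 GB)
10 GB → disk 5 (remaining 38 GB)
11 disks × 128 GB = 1408 GB; used 1034 GB; unused 374 GB.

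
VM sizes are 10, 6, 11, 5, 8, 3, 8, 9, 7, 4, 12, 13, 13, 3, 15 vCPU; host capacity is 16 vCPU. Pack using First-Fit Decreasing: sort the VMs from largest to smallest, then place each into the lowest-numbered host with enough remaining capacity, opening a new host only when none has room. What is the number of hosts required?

Sorted descending: 15, 13, 13, 12, 11, 10, 9, 8, 8, 7, 6, 5, 4, 3, 3.
15 vCPU → host 1 (remaining 1 vCPU)
13 vCPU → host 2 (remaining 3 vCPU)
13 vCPU → host 3 (remaining 3 vCPU)
12 vCPU → host 4 (remaining 4 vCPU)
11 vCPU → host 5 (remaining 5 vCPU)
10 vCPU → host 6 (remaining 6 vCPU)
9 vCPU → host 7 (remaining 7 vCPU)
8 vCPU → host 8 (remaining 8 vCPU)
8 vCPU → host 8 (remaining 0 vCPU)
7 vCPU → host 7 (remaining 0 vCPU)
6 vCPU → host 6 (remaining 0 vCPU)
5 vCPU → host 5 (remaining 0 vCPU)
4 vCPU → host 4 (remaining 0 vCPU)
3 vCPU → host 2 (remaining 0 vCPU)
3 vCPU → host 3 (remaining 0 vCPU)

8 hosts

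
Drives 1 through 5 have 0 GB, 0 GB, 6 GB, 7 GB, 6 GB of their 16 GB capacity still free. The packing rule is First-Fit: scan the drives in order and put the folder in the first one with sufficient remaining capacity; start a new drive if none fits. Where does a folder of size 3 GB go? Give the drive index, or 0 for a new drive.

3

Drives with room: drive 3 (6 GB), drive 4 (7 GB), drive 5 (6 GB).
The first with room is drive 3.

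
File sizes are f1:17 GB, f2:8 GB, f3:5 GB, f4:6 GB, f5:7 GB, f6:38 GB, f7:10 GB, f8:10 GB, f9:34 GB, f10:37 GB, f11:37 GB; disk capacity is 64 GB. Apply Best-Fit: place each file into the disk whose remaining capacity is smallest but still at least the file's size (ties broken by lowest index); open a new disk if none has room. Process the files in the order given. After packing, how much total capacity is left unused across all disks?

Put f1 (17 GB) in disk 1; 47 GB remain.
Put f2 (8 GB) in disk 1; 39 GB remain.
Put f3 (5 GB) in disk 1; 34 GB remain.
Put f4 (6 GB) in disk 1; 28 GB remain.
Put f5 (7 GB) in disk 1; 21 GB remain.
Put f6 (38 GB) in disk 2; 26 GB remain.
Put f7 (10 GB) in disk 1; 11 GB remain.
Put f8 (10 GB) in disk 1; 1 GB remain.
Put f9 (34 GB) in disk 3; 30 GB remain.
Put f10 (37 GB) in disk 4; 27 GB remain.
Put f11 (37 GB) in disk 5; 27 GB remain.
5 disks × 64 GB = 320 GB; used 209 GB; unused 111 GB.

111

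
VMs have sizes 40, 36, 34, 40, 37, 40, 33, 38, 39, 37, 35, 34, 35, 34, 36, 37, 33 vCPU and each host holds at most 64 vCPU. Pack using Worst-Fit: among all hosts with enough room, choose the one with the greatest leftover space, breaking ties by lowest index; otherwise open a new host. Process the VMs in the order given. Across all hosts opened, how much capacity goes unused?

40 vCPU → host 1 (remaining 24 vCPU)
36 vCPU → host 2 (remaining 28 vCPU)
34 vCPU → host 3 (remaining 30 vCPU)
40 vCPU → host 4 (remaining 24 vCPU)
37 vCPU → host 5 (remaining 27 vCPU)
40 vCPU → host 6 (remaining 24 vCPU)
33 vCPU → host 7 (remaining 31 vCPU)
38 vCPU → host 8 (remaining 26 vCPU)
39 vCPU → host 9 (remaining 25 vCPU)
37 vCPU → host 10 (remaining 27 vCPU)
35 vCPU → host 11 (remaining 29 vCPU)
34 vCPU → host 12 (remaining 30 vCPU)
35 vCPU → host 13 (remaining 29 vCPU)
34 vCPU → host 14 (remaining 30 vCPU)
36 vCPU → host 15 (remaining 28 vCPU)
37 vCPU → host 16 (remaining 27 vCPU)
33 vCPU → host 17 (remaining 31 vCPU)
17 hosts × 64 vCPU = 1088 vCPU; used 618 vCPU; unused 470 vCPU.

470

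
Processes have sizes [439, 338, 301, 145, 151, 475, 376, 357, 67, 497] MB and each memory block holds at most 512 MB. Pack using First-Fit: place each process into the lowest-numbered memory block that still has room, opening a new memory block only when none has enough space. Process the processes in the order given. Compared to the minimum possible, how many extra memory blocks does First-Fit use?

First-Fit: [439,67] [338,145] [301,151] [475] [376] [357] [497] → 7 memory blocks.
Total size 3146 MB; any packing needs at least ⌈3146/512⌉ = 7 memory blocks.
So 7 is already optimal.

0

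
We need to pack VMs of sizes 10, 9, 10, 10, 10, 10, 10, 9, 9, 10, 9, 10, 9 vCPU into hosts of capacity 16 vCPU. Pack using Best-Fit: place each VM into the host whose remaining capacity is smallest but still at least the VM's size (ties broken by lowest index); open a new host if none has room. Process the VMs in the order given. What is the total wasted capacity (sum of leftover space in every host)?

83

10 vCPU → host 1 (remaining 6 vCPU)
9 vCPU → host 2 (remaining 7 vCPU)
10 vCPU → host 3 (remaining 6 vCPU)
10 vCPU → host 4 (remaining 6 vCPU)
10 vCPU → host 5 (remaining 6 vCPU)
10 vCPU → host 6 (remaining 6 vCPU)
10 vCPU → host 7 (remaining 6 vCPU)
9 vCPU → host 8 (remaining 7 vCPU)
9 vCPU → host 9 (remaining 7 vCPU)
10 vCPU → host 10 (remaining 6 vCPU)
9 vCPU → host 11 (remaining 7 vCPU)
10 vCPU → host 12 (remaining 6 vCPU)
9 vCPU → host 13 (remaining 7 vCPU)
13 hosts × 16 vCPU = 208 vCPU; used 125 vCPU; unused 83 vCPU.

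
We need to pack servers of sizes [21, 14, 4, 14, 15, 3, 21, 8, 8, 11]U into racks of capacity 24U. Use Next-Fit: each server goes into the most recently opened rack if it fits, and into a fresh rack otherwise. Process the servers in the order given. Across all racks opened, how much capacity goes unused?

49

21U → rack 1 (remaining 3U)
14U → rack 2 (remaining 10U)
4U → rack 2 (remaining 6U)
14U → rack 3 (remaining 10U)
15U → rack 4 (remaining 9U)
3U → rack 4 (remaining 6U)
21U → rack 5 (remaining 3U)
8U → rack 6 (remaining 16U)
8U → rack 6 (remaining 8U)
11U → rack 7 (remaining 13U)
7 racks × 24U = 168U; used 119U; unused 49U.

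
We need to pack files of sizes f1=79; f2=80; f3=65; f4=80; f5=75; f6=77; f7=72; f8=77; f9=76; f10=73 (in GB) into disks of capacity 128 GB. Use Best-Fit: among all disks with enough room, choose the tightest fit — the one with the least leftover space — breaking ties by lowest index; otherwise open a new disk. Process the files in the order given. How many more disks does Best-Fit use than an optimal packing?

Best-Fit: [79] [80] [65] [80] [75] [77] [72] [77] [76] [73] → 10 disks.
10 files exceed 64 GB (half the capacity), and no two of those can share a disk, so at least 10 disks are needed.
So 10 is already optimal.

0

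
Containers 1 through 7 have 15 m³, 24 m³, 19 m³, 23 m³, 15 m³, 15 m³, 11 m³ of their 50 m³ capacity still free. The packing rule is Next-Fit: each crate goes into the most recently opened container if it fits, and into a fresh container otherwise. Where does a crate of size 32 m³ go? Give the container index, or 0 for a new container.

0

Next-Fit only looks at container 7, which has 11 m³ free.
32 m³ does not fit, so a new container is opened.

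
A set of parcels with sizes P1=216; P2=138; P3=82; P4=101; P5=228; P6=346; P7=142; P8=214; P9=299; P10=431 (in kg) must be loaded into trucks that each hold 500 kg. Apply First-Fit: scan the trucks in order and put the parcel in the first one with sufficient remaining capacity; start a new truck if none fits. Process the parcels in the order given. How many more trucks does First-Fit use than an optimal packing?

First-Fit: [216,138,82] [101,228,142] [346] [214] [299] [431] → 6 trucks.
Total size 2197 kg; any packing needs at least ⌈2197/500⌉ = 5 trucks.
An optimal packing achieves that bound: [431] [346,142] [299,138] [228,216] [214,101,82] → 5 trucks.
Excess: 6 − 5 = 1.

1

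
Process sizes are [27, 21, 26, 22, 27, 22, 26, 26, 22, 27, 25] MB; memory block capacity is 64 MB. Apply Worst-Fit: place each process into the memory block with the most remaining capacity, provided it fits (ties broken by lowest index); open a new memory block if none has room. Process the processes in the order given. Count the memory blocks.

6 memory blocks

Put 27 MB in memory block 1; 37 MB remain.
Put 21 MB in memory block 1; 16 MB remain.
Put 26 MB in memory block 2; 38 MB remain.
Put 22 MB in memory block 2; 16 MB remain.
Put 27 MB in memory block 3; 37 MB remain.
Put 22 MB in memory block 3; 15 MB remain.
Put 26 MB in memory block 4; 38 MB remain.
Put 26 MB in memory block 4; 12 MB remain.
Put 22 MB in memory block 5; 42 MB remain.
Put 27 MB in memory block 5; 15 MB remain.
Put 25 MB in memory block 6; 39 MB remain.
Final memory blocks: [27,21] [26,22] [27,22] [26,26] [22,27] [25].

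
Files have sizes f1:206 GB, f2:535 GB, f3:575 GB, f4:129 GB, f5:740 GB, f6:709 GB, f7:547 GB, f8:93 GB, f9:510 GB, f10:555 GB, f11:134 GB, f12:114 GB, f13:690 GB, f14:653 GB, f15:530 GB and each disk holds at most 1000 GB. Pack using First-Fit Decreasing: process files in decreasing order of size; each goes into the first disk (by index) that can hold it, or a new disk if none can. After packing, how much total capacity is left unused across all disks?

3280

Sorted descending: 740, 709, 690, 653, 575, 555, 547, 535, 530, 510, 206, 134, 129, 114, 93.
disk 1: place 740 GB, 260 GB left
disk 2: place 709 GB, 291 GB left
disk 3: place 690 GB, 310 GB left
disk 4: place 653 GB, 347 GB left
disk 5: place 575 GB, 425 GB left
disk 6: place 555 GB, 445 GB left
disk 7: place 547 GB, 453 GB left
disk 8: place 535 GB, 465 GB left
disk 9: place 530 GB, 470 GB left
disk 10: place 510 GB, 490 GB left
disk 1: place 206 GB, 54 GB left
disk 2: place 134 GB, 157 GB left
disk 2: place 129 GB, 28 GB left
disk 3: place 114 GB, 196 GB left
disk 3: place 93 GB, 103 GB left
10 disks × 1000 GB = 10000 GB; used 6720 GB; unused 3280 GB.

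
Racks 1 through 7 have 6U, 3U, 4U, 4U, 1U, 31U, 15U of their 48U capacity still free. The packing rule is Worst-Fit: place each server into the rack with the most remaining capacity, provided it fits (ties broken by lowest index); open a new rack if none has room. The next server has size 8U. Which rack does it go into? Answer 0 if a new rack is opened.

6

Racks with room: rack 6 (31U), rack 7 (15U).
Most room is rack 6 with 31U free.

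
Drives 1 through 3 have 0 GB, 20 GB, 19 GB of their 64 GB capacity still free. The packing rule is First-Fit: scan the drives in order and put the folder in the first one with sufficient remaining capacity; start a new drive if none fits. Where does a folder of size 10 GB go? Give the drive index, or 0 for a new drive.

2

Drives with room: drive 2 (20 GB), drive 3 (19 GB).
The first with room is drive 2.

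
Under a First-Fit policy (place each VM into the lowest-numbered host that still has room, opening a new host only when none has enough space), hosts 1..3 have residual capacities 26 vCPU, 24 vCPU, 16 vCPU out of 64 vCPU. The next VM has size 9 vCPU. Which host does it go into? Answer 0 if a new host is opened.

Hosts with room: host 1 (26 vCPU), host 2 (24 vCPU), host 3 (16 vCPU).
The first with room is host 1.

1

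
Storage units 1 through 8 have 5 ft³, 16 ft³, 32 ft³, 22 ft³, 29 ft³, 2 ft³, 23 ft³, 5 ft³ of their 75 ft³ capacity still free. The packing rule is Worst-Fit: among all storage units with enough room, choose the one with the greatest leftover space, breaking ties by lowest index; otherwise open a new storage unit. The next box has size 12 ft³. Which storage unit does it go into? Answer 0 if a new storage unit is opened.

3

Storage units with room: storage unit 2 (16 ft³), storage unit 3 (32 ft³), storage unit 4 (22 ft³), storage unit 5 (29 ft³), storage unit 7 (23 ft³).
Most room is storage unit 3 with 32 ft³ free.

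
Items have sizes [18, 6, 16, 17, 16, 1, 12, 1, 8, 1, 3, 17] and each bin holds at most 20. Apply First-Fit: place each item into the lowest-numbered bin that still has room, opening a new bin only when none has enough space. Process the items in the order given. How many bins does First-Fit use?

7 bins

Put 18 in bin 1; 2 remain.
Put 6 in bin 2; 14 remain.
Put 16 in bin 3; 4 remain.
Put 17 in bin 4; 3 remain.
Put 16 in bin 5; 4 remain.
Put 1 in bin 1; 1 remain.
Put 12 in bin 2; 2 remain.
Put 1 in bin 1; 0 remain.
Put 8 in bin 6; 12 remain.
Put 1 in bin 2; 1 remain.
Put 3 in bin 3; 1 remain.
Put 17 in bin 7; 3 remain.
Final bins: [18,1,1] [6,12,1] [16,3] [17] [16] [8] [17].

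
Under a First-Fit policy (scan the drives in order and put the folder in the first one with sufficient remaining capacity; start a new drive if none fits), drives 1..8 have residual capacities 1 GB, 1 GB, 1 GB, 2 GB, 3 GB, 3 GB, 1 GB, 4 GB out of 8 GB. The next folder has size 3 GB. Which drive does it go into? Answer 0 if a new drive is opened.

5

Drives with room: drive 5 (3 GB), drive 6 (3 GB), drive 8 (4 GB).
The first with room is drive 5.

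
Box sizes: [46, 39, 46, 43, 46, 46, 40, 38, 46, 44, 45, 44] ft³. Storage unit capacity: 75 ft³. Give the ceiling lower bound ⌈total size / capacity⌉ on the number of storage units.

Total size = 46 + 39 + 46 + 43 + 46 + 46 + 40 + 38 + 46 + 44 + 45 + 44 = 523 ft³.
⌈523 / 75⌉ = 7.

7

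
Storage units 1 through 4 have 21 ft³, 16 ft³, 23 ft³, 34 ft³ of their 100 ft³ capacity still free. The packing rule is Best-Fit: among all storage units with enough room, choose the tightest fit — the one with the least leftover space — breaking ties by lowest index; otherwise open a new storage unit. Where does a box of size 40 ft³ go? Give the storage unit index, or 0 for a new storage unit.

No storage unit has ≥ 40 ft³ free, so a new storage unit is opened.

0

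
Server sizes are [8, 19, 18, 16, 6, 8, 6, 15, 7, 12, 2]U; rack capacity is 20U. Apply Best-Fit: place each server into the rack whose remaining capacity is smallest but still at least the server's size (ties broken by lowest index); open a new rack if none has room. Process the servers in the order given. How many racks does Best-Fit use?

7

rack 1: place 8U, 12U left
rack 2: place 19U, 1U left
rack 3: place 18U, 2U left
rack 4: place 16U, 4U left
rack 1: place 6U, 6U left
rack 5: place 8U, 12U left
rack 1: place 6U, 0U left
rack 6: place 15U, 5U left
rack 5: place 7U, 5U left
rack 7: place 12U, 8U left
rack 3: place 2U, 0U left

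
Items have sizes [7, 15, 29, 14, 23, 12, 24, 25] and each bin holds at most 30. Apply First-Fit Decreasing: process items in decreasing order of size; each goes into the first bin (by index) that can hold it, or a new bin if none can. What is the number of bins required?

Sorted descending: 29, 25, 24, 23, 15, 14, 12, 7.
bin 1: place 29, 1 left
bin 2: place 25, 5 left
bin 3: place 24, 6 left
bin 4: place 23, 7 left
bin 5: place 15, 15 left
bin 5: place 14, 1 left
bin 6: place 12, 18 left
bin 4: place 7, 0 left
Final bins: [29] [25] [24] [23,7] [15,14] [12].

6 bins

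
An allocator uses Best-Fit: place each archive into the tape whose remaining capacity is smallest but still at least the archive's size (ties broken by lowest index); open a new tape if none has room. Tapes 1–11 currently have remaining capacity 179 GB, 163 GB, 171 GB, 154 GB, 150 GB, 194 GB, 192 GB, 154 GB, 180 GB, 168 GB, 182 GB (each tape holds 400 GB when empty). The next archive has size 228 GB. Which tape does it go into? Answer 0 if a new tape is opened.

No tape has ≥ 228 GB free, so a new tape is opened.

0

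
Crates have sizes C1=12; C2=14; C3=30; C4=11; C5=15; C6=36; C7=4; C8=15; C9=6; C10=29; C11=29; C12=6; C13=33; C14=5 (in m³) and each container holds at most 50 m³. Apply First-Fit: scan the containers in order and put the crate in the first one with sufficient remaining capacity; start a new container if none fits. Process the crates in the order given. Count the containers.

6 containers

container 1: place C1 (12 m³), 38 m³ left
container 1: place C2 (14 m³), 24 m³ left
container 2: place C3 (30 m³), 20 m³ left
container 1: place C4 (11 m³), 13 m³ left
container 2: place C5 (15 m³), 5 m³ left
container 3: place C6 (36 m³), 14 m³ left
container 1: place C7 (4 m³), 9 m³ left
container 4: place C8 (15 m³), 35 m³ left
container 1: place C9 (6 m³), 3 m³ left
container 4: place C10 (29 m³), 6 m³ left
container 5: place C11 (29 m³), 21 m³ left
container 3: place C12 (6 m³), 8 m³ left
container 6: place C13 (33 m³), 17 m³ left
container 2: place C14 (5 m³), 0 m³ left
Final containers: [12,14,11,4,6] [30,15,5] [36,6] [15,29] [29] [33].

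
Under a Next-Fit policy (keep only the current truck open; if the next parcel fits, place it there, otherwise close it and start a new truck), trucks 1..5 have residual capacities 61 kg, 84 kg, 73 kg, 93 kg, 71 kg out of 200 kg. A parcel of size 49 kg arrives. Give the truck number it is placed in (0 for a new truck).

5

Next-Fit only looks at truck 5, which has 71 kg free.
49 kg fits there.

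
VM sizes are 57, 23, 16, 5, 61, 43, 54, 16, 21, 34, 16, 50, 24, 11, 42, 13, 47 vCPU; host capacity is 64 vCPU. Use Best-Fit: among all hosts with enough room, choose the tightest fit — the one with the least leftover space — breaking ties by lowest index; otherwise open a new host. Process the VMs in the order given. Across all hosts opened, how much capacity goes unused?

107

host 1: place 57 vCPU, 7 vCPU left
host 2: place 23 vCPU, 41 vCPU left
host 2: place 16 vCPU, 25 vCPU left
host 1: place 5 vCPU, 2 vCPU left
host 3: place 61 vCPU, 3 vCPU left
host 4: place 43 vCPU, 21 vCPU left
host 5: place 54 vCPU, 10 vCPU left
host 4: place 16 vCPU, 5 vCPU left
host 2: place 21 vCPU, 4 vCPU left
host 6: place 34 vCPU, 30 vCPU left
host 6: place 16 vCPU, 14 vCPU left
host 7: place 50 vCPU, 14 vCPU left
host 8: place 24 vCPU, 40 vCPU left
host 6: place 11 vCPU, 3 vCPU left
host 9: place 42 vCPU, 22 vCPU left
host 7: place 13 vCPU, 1 vCPU left
host 10: place 47 vCPU, 17 vCPU left
10 hosts × 64 vCPU = 640 vCPU; used 533 vCPU; unused 107 vCPU.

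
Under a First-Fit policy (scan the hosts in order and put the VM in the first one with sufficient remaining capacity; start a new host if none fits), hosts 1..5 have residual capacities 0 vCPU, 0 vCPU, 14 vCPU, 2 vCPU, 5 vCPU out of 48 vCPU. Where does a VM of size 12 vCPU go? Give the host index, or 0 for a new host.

3

Hosts with room: host 3 (14 vCPU).
The first with room is host 3.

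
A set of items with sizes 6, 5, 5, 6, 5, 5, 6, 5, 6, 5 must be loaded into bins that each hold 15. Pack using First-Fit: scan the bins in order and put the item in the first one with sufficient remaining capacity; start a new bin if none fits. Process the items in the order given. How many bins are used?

5

Put 6 in bin 1; 9 remain.
Put 5 in bin 1; 4 remain.
Put 5 in bin 2; 10 remain.
Put 6 in bin 2; 4 remain.
Put 5 in bin 3; 10 remain.
Put 5 in bin 3; 5 remain.
Put 6 in bin 4; 9 remain.
Put 5 in bin 3; 0 remain.
Put 6 in bin 4; 3 remain.
Put 5 in bin 5; 10 remain.
Final bins: [6,5] [5,6] [5,5,5] [6,6] [5].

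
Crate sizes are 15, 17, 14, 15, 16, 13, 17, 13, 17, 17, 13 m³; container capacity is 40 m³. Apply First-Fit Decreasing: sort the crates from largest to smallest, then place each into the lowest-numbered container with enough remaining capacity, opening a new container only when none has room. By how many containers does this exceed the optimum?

First-Fit Decreasing: [17,17] [17,17] [16,15] [15,14] [13,13,13] → 5 containers.
Total size 167 m³; any packing needs at least ⌈167/40⌉ = 5 containers.
So 5 is already optimal.

0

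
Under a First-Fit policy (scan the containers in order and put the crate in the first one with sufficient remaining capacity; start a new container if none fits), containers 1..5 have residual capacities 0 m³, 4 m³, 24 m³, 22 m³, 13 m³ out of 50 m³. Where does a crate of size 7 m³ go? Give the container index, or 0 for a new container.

Containers with room: container 3 (24 m³), container 4 (22 m³), container 5 (13 m³).
The first with room is container 3.

3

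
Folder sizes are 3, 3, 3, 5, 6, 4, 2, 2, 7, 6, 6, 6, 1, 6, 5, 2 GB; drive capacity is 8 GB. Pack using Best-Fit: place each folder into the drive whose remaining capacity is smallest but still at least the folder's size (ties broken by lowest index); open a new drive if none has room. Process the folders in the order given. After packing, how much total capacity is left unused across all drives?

13

Put 3 GB in drive 1; 5 GB remain.
Put 3 GB in drive 1; 2 GB remain.
Put 3 GB in drive 2; 5 GB remain.
Put 5 GB in drive 2; 0 GB remain.
Put 6 GB in drive 3; 2 GB remain.
Put 4 GB in drive 4; 4 GB remain.
Put 2 GB in drive 1; 0 GB remain.
Put 2 GB in drive 3; 0 GB remain.
Put 7 GB in drive 5; 1 GB remain.
Put 6 GB in drive 6; 2 GB remain.
Put 6 GB in drive 7; 2 GB remain.
Put 6 GB in drive 8; 2 GB remain.
Put 1 GB in drive 5; 0 GB remain.
Put 6 GB in drive 9; 2 GB remain.
Put 5 GB in drive 10; 3 GB remain.
Put 2 GB in drive 6; 0 GB remain.
10 drives × 8 GB = 80 GB; used 67 GB; unused 13 GB.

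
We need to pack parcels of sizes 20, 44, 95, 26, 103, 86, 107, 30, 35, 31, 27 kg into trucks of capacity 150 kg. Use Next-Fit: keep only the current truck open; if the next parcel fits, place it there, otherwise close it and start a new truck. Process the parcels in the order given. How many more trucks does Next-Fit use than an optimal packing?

Next-Fit: [20,44] [95,26] [103] [86] [107,30] [35,31,27] → 6 trucks.
Total size 604 kg; any packing needs at least ⌈604/150⌉ = 5 trucks.
An optimal packing achieves that bound: [107,35] [103,44] [95,31,20] [86,30,27] [26] → 5 trucks.
Excess: 6 − 5 = 1.

1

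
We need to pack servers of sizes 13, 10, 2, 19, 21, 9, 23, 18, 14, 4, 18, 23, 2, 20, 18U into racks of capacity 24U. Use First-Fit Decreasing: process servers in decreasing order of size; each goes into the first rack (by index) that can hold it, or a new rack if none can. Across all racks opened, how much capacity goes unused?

26

Sorted descending: 23, 23, 21, 20, 19, 18, 18, 18, 14, 13, 10, 9, 4, 2, 2.
23U → rack 1 (remaining 1U)
23U → rack 2 (remaining 1U)
21U → rack 3 (remaining 3U)
20U → rack 4 (remaining 4U)
19U → rack 5 (remaining 5U)
18U → rack 6 (remaining 6U)
18U → rack 7 (remaining 6U)
18U → rack 8 (remaining 6U)
14U → rack 9 (remaining 10U)
13U → rack 10 (remaining 11U)
10U → rack 9 (remaining 0U)
9U → rack 10 (remaining 2U)
4U → rack 4 (remaining 0U)
2U → rack 3 (remaining 1U)
2U → rack 5 (remaining 3U)
10 racks × 24U = 240U; used 214U; unused 26U.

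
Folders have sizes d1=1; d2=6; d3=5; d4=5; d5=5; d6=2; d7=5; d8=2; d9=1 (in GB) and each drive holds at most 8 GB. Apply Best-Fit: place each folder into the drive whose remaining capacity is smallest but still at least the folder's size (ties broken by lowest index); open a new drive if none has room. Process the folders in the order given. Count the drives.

5 drives

drive 1: place d1 (1 GB), 7 GB left
drive 1: place d2 (6 GB), 1 GB left
drive 2: place d3 (5 GB), 3 GB left
drive 3: place d4 (5 GB), 3 GB left
drive 4: place d5 (5 GB), 3 GB left
drive 2: place d6 (2 GB), 1 GB left
drive 5: place d7 (5 GB), 3 GB left
drive 3: place d8 (2 GB), 1 GB left
drive 1: place d9 (1 GB), 0 GB left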